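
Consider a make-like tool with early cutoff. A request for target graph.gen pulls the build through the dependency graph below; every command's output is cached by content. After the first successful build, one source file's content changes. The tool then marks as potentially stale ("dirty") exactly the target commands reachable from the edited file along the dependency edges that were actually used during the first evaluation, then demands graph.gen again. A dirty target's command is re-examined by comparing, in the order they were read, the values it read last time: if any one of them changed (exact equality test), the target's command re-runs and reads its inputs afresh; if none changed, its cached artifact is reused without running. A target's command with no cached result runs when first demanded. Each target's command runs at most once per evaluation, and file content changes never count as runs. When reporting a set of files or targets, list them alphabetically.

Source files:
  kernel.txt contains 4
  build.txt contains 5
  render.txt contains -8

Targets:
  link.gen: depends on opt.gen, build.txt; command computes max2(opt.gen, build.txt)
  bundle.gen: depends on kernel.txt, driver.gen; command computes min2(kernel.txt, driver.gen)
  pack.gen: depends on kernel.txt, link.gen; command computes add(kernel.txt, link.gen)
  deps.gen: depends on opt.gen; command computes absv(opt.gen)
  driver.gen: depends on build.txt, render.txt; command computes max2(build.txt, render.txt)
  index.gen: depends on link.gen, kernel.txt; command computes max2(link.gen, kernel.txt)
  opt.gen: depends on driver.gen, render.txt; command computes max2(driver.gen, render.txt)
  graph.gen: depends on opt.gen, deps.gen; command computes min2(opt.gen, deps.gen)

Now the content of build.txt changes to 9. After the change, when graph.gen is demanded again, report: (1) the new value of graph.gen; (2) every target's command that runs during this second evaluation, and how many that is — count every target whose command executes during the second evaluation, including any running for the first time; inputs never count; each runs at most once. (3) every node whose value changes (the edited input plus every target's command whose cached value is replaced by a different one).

First demand of the output computes:
  driver.gen = max2(5, -8) = 5
  opt.gen = max2(5, -8) = 5
  deps.gen = absv(5) = 5
  graph.gen = min2(5, 5) = 5

After the edit, cleaning proceeds:
  driver.gen: a read changed (build.txt 5->9) — executes, giving 9.
  opt.gen: a read changed (driver.gen 5->9) — executes, giving 9.
  deps.gen: a read changed (opt.gen 5->9) — executes, giving 9.
  graph.gen: a read changed (opt.gen 5->9; deps.gen 5->9) — executes, giving 9.

Demanding graph.gen again yields 9.
4 target commands run: deps.gen, driver.gen, graph.gen, opt.gen.
The nodes whose values change: build.txt, deps.gen, driver.gen, graph.gen, opt.gen.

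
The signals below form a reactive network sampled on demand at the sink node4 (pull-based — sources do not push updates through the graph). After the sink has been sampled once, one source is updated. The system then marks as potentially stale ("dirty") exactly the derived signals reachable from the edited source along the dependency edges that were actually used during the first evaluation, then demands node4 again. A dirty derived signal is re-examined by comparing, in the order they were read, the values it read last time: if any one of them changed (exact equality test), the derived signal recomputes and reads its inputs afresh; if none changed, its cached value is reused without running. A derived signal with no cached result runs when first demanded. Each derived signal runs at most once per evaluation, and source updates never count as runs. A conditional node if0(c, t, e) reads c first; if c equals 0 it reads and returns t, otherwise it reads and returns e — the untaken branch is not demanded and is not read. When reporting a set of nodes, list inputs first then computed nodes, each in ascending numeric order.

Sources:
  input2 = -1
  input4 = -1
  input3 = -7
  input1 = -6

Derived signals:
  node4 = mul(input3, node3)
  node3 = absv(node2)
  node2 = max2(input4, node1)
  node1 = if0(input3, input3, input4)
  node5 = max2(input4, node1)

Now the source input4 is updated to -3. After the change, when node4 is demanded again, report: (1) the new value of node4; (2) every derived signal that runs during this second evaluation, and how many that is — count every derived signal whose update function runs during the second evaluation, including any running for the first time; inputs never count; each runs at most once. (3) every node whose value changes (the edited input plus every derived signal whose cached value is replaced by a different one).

node4 now evaluates to -21.
Run set: node1, node2, node3, node4 (4 run).
Changed values: input4, node1, node2, node3, node4.

Initial pass — values computed on the first demand:
  node1 = if0(input3=-7 -> else branch input4) = -1
  node2 = max2(-1, -1) = -1
  node3 = absv(-1) = 1
  node4 = mul(-7, 1) = -7

Second demand — change propagation:
  node1: re-runs because input4 -1->-3; new result -3.
  node2: re-runs because input4 -1->-3; node1 -1->-3; new result -3.
  node3: re-runs because node2 -1->-3; new result 3.
  node4: re-runs because node3 1->3; new result -21.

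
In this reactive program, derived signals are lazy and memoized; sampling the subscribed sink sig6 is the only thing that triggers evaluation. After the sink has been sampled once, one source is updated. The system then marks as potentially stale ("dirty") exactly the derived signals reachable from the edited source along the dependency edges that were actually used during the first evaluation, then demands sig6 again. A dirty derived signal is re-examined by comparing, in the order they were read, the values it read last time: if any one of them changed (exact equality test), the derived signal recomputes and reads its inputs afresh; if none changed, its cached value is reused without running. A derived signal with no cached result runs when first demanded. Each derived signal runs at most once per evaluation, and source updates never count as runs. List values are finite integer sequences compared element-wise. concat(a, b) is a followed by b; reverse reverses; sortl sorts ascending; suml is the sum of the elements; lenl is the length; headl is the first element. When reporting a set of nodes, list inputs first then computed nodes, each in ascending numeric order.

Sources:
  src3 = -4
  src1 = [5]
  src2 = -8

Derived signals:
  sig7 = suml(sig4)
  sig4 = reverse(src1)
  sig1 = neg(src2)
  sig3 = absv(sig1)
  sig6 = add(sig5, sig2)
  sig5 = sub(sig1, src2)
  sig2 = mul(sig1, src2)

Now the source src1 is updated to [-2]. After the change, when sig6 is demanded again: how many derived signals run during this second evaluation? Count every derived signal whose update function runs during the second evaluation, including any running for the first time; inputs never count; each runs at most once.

0 derived signals run: none.
Note the shortcut — src1 feeds only undemanded nodes, so no recomputation happens.

First demand of the output computes:
  sig1 = neg(-8) = 8
  sig2 = mul(8, -8) = -64
  sig5 = sub(8, -8) = 16
  sig6 = add(16, -64) = -48

After the edit, cleaning proceeds:
  src1 only reaches undemanded nodes; the second demand re-runs nothing.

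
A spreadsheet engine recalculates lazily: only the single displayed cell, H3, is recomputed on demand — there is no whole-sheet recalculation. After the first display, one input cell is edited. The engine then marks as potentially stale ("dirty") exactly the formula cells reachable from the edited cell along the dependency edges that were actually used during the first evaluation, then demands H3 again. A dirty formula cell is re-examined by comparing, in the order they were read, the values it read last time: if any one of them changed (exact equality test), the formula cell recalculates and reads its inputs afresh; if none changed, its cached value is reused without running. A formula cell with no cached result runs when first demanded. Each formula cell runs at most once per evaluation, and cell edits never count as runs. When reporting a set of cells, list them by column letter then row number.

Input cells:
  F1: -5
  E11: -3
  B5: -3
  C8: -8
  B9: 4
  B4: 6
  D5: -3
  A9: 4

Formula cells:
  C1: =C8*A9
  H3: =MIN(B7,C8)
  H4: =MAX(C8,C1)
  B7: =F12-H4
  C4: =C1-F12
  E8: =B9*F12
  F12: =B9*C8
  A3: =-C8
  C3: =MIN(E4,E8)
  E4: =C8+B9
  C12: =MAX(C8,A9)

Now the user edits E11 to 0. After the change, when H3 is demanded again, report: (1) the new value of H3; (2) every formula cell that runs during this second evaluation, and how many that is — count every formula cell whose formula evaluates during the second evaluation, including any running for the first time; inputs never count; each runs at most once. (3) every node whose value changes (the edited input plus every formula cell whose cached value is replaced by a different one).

First evaluation (everything demanded from the output):
  C1 = -8 * 4 = -32
  F12 = 4 * -8 = -32
  H4 = MAX(-8, -32) = -8
  B7 = -32 - -8 = -24
  H3 = MIN(-24, -8) = -24

Propagation after the edit:
  E11 feeds no computation that the output demands — nothing is marked dirty and nothing runs.

Key observation: E11 is never demanded by the output, so the edit triggers no recomputation at all.

New value of H3: -24.
Formula cells that run: none — 0 in total.
Values that change: E11.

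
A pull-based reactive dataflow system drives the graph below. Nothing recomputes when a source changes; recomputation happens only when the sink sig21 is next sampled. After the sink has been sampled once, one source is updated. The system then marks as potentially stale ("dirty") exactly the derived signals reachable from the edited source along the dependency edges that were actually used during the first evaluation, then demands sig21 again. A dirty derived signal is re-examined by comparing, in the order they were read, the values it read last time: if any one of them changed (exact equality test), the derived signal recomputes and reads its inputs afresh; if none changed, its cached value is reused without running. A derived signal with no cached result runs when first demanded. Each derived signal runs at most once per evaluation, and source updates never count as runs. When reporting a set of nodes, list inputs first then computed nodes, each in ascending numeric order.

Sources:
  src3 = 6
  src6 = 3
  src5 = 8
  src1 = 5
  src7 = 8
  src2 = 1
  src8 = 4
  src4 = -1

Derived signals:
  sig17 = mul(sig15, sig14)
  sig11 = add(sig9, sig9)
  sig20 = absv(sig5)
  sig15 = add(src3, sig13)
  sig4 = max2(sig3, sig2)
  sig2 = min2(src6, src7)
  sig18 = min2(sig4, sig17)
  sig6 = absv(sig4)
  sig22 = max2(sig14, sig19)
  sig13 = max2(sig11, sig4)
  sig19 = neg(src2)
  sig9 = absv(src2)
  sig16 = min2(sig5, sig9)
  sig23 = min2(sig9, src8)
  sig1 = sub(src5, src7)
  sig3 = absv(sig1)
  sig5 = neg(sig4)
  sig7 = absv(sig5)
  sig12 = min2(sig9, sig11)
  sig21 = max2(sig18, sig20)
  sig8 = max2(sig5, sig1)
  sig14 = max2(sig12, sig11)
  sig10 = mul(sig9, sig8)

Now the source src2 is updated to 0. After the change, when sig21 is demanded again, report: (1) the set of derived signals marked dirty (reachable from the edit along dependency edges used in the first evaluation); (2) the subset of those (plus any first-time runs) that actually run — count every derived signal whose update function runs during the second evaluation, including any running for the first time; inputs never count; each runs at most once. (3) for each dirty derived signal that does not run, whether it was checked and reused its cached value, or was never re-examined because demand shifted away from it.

First evaluation (everything demanded from the output):
  sig1 = sub(8, 8) = 0
  sig2 = min2(3, 8) = 3
  sig3 = absv(0) = 0
  sig4 = max2(0, 3) = 3
  sig5 = neg(3) = -3
  sig9 = absv(1) = 1
  sig11 = add(1, 1) = 2
  sig12 = min2(1, 2) = 1
  sig13 = max2(2, 3) = 3
  sig14 = max2(1, 2) = 2
  sig15 = add(6, 3) = 9
  sig17 = mul(9, 2) = 18
  sig18 = min2(3, 18) = 3
  sig20 = absv(-3) = 3
  sig21 = max2(3, 3) = 3

Propagation after the edit:
  sig9: runs — src2 1->0; result 0.
  sig11: runs — sig9 1->0; sig9 1->0; result 0.
  sig12: runs — sig9 1->0; sig11 2->0; result 0.
  sig13: runs — sig11 2->0; result 3 (same value as before).
  sig14: runs — sig12 1->0; sig11 2->0; result 0.
  sig15: checked — values it read are unchanged (src3 unchanged, sig13 unchanged); reused cached 9 without running.
  sig17: runs — sig14 2->0; result 0.
  sig18: runs — sig17 18->0; result 0.
  sig21: runs — sig18 3->0; result 3 (same value as before).

Key observation: the cutoff stops propagation at sig15 — its inputs' values are unchanged, so it reuses its cache.

Marked dirty: sig9, sig11, sig12, sig13, sig14, sig15, sig17, sig18, sig21.
Derived signals that run: sig9, sig11, sig12, sig13, sig14, sig17, sig18, sig21 — 8 in total.
Checked but reused from cache: sig15.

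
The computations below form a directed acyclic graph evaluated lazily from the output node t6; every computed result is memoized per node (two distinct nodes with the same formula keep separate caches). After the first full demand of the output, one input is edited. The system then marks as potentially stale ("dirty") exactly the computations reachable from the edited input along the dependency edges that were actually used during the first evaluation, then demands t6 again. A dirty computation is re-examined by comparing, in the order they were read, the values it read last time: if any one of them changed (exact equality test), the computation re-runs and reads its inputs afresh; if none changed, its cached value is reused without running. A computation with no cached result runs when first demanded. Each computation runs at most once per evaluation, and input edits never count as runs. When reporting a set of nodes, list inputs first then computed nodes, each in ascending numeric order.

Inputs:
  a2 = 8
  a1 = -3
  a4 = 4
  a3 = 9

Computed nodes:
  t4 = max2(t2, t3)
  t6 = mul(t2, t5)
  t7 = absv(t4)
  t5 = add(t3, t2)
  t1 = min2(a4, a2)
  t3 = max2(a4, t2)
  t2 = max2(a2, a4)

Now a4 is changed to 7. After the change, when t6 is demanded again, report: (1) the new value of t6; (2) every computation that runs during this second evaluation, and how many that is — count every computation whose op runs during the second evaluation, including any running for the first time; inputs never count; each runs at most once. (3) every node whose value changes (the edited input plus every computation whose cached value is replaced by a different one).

Demanding t6 again yields 128.
2 computations run: t2, t3.
The nodes whose values change: a4.
Note where the cutoff bites: t5 is checked, finds nothing changed, and keeps its cache.

First demand of the output computes:
  t2 = max2(8, 4) = 8
  t3 = max2(4, 8) = 8
  t5 = add(8, 8) = 16
  t6 = mul(8, 16) = 128

After the edit, cleaning proceeds:
  t2: a read changed (a4 4->7) — executes, giving 8 — identical to its old value.
  t3: a read changed (a4 4->7) — executes, giving 8 — identical to its old value.
  t5: dirty, but its reads are unchanged (t3 unchanged, t2 unchanged); cached 16 stands.
  t6: dirty, but its reads are unchanged (t2 unchanged, t5 unchanged); cached 128 stands.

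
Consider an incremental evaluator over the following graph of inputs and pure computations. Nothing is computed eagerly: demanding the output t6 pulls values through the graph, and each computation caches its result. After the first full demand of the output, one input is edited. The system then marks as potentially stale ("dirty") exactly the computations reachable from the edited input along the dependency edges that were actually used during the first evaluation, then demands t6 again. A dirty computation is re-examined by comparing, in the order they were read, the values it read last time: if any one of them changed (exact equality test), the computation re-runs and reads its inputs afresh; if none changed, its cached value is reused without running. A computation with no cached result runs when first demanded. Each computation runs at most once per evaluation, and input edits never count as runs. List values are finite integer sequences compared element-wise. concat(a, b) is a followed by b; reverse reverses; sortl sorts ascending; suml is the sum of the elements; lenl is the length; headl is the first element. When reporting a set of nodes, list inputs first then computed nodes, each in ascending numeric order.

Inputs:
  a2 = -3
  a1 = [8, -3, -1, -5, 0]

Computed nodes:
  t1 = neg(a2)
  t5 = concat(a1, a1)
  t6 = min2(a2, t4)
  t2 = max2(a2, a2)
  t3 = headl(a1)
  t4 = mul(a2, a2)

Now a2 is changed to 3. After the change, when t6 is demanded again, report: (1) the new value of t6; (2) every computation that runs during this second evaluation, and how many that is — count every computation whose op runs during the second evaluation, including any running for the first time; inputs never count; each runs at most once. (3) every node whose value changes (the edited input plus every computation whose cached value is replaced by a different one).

Initial pass — values computed on the first demand:
  t4 = mul(-3, -3) = 9
  t6 = min2(-3, 9) = -3

Second demand — change propagation:
  t4: re-runs because a2 -3->3; a2 -3->3; new result 9 (unchanged).
  t6: re-runs because a2 -3->3; new result 3.

t6 now evaluates to 3.
Run set: t4, t6 (2 run).
Changed values: a2, t6.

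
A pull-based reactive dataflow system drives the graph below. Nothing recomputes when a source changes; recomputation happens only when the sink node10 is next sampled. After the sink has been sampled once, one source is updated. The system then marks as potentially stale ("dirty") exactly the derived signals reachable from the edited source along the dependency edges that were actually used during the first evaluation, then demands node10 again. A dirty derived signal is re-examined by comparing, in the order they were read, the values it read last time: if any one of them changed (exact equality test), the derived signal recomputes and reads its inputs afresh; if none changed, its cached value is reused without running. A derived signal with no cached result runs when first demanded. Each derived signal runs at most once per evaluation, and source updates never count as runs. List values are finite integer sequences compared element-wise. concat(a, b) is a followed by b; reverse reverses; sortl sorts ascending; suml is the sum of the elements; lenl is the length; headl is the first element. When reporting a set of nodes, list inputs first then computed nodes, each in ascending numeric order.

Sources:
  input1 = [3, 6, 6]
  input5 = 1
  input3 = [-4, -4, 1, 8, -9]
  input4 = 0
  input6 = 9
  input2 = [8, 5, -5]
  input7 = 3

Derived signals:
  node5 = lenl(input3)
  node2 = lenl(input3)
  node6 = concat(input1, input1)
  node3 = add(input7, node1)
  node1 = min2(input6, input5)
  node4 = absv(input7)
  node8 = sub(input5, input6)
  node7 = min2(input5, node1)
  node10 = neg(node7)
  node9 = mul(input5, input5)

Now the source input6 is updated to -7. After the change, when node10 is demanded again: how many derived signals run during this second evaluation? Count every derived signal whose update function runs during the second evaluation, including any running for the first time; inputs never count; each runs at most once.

First evaluation (everything demanded from the output):
  node1 = min2(9, 1) = 1
  node7 = min2(1, 1) = 1
  node10 = neg(1) = -1

Propagation after the edit:
  node1: runs — input6 9->-7; result -7.
  node7: runs — node1 1->-7; result -7.
  node10: runs — node7 1->-7; result 7.

Derived signals that run: node1, node7, node10 — 3 in total.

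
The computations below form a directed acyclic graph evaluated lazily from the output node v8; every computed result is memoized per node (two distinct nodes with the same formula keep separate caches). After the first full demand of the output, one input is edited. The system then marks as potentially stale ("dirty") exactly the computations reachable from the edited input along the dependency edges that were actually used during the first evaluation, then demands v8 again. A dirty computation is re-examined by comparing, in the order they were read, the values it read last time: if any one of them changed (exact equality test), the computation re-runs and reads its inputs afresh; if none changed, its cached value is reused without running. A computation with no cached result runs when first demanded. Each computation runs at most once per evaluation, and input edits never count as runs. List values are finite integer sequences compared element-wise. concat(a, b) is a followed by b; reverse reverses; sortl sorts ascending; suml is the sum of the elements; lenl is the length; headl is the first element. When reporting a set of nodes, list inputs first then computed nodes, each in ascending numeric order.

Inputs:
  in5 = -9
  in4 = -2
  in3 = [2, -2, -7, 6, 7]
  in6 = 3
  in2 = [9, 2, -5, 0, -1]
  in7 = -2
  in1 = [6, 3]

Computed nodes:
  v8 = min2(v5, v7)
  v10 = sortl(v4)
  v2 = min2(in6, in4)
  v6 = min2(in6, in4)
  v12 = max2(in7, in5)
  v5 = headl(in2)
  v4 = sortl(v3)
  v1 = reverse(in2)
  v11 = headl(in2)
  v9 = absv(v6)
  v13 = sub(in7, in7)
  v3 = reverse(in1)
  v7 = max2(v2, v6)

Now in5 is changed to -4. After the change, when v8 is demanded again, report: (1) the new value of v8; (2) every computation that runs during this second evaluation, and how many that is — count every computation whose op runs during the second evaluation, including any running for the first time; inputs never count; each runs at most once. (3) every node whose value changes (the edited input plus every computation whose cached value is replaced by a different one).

Demanding v8 again yields -2.
0 computations run: none.
The nodes whose values change: in5.
Note the shortcut — in5 feeds only undemanded nodes, so no recomputation happens.

First demand of the output computes:
  v2 = min2(3, -2) = -2
  v5 = headl([9, 2, -5, 0, -1]) = 9
  v6 = min2(3, -2) = -2
  v7 = max2(-2, -2) = -2
  v8 = min2(9, -2) = -2

After the edit, cleaning proceeds:
  in5 only reaches undemanded nodes; the second demand re-runs nothing.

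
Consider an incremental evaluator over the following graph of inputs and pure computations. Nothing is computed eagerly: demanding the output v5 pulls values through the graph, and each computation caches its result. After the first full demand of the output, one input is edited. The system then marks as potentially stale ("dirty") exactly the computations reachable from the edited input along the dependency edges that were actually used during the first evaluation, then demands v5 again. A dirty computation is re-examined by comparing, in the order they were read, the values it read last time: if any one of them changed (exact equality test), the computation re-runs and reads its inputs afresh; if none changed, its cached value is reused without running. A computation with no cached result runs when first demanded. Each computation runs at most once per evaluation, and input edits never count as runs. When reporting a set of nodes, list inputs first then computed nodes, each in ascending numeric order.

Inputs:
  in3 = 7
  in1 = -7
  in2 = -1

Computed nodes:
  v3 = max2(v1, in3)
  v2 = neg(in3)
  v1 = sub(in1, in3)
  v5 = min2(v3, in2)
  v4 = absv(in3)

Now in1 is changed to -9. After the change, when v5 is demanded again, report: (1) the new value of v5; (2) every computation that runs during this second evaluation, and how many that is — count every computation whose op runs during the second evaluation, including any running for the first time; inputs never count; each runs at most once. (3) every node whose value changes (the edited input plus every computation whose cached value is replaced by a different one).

Initial pass — values computed on the first demand:
  v1 = sub(-7, 7) = -14
  v3 = max2(-14, 7) = 7
  v5 = min2(7, -1) = -1

Second demand — change propagation:
  v1: re-runs because in1 -7->-9; new result -16.
  v3: re-runs because v1 -14->-16; new result 7 (unchanged).
  v5: re-examined; everything it read last time is the same (v3 unchanged, in2 unchanged) — cache -1 kept, no run.

The important point: v3 recomputes to an identical value, and the output ends up unchanged.

v5 now evaluates to -1.
Run set: v1, v3 (2 run).
Changed values: in1, v1.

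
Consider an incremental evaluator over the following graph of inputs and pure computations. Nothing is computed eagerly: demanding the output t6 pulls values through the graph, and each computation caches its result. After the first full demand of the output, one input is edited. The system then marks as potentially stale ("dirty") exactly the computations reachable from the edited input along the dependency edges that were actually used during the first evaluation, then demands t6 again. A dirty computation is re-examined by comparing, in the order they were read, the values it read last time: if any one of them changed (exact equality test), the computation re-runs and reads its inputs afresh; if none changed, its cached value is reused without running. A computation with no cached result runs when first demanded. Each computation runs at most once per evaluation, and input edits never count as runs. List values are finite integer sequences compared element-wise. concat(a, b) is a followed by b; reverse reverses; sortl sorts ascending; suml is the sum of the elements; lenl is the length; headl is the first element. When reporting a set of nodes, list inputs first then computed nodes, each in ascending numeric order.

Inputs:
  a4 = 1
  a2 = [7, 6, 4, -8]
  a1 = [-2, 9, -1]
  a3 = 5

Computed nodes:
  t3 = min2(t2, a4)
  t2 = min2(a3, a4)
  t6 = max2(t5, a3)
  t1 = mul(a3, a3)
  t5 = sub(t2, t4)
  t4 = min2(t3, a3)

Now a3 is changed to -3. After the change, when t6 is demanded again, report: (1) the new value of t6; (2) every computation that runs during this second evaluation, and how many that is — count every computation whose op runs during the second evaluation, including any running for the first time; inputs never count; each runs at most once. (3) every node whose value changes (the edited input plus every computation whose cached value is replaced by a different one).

Initial pass — values computed on the first demand:
  t2 = min2(5, 1) = 1
  t3 = min2(1, 1) = 1
  t4 = min2(1, 5) = 1
  t5 = sub(1, 1) = 0
  t6 = max2(0, 5) = 5

Second demand — change propagation:
  t2: re-runs because a3 5->-3; new result -3.
  t3: re-runs because t2 1->-3; new result -3.
  t4: re-runs because t3 1->-3; a3 5->-3; new result -3.
  t5: re-runs because t2 1->-3; t4 1->-3; new result 0 (unchanged).
  t6: re-runs because a3 5->-3; new result 0.

t6 now evaluates to 0.
Run set: t2, t3, t4, t5, t6 (5 run).
Changed values: a3, t2, t3, t4, t6.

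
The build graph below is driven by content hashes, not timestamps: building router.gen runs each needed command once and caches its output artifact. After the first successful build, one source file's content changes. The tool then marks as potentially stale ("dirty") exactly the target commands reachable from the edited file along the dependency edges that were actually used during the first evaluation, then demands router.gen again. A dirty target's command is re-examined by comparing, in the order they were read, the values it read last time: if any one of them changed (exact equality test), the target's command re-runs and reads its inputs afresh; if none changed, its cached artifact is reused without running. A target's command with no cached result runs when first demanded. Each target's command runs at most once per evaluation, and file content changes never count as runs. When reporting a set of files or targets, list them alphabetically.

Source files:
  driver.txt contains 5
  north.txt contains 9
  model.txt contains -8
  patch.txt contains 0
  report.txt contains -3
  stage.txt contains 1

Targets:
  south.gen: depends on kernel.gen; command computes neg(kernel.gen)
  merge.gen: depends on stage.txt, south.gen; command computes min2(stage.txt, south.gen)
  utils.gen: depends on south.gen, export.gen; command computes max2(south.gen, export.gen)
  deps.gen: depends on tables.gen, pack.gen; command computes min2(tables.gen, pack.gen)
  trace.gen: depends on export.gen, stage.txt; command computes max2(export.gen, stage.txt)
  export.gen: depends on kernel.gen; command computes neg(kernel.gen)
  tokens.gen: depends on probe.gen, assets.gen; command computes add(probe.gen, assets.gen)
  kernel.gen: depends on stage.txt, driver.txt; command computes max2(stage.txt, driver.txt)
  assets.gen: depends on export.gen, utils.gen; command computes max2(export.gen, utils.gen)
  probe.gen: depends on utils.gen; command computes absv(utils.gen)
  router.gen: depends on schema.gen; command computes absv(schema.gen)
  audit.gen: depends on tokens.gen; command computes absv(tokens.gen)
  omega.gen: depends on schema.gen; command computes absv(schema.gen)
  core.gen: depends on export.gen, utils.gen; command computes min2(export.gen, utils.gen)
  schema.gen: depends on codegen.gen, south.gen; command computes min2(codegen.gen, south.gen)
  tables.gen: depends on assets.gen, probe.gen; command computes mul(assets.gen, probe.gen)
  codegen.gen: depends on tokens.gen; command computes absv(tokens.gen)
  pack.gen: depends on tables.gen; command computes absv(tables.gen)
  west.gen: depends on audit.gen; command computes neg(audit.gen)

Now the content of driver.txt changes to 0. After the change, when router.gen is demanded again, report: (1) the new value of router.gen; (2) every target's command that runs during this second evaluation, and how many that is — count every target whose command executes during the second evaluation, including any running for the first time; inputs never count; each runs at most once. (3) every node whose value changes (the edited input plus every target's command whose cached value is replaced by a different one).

router.gen now evaluates to 1.
Run set: assets.gen, export.gen, kernel.gen, probe.gen, router.gen, schema.gen, south.gen, tokens.gen, utils.gen (9 run).
Changed values: assets.gen, driver.txt, export.gen, kernel.gen, probe.gen, router.gen, schema.gen, south.gen, utils.gen.
The important point: at codegen.gen every value read last time is unchanged, so the dirty flag clears without a run.

Initial pass — values computed on the first demand:
  kernel.gen = max2(1, 5) = 5
  export.gen = neg(5) = -5
  south.gen = neg(5) = -5
  utils.gen = max2(-5, -5) = -5
  assets.gen = max2(-5, -5) = -5
  probe.gen = absv(-5) = 5
  tokens.gen = add(5, -5) = 0
  codegen.gen = absv(0) = 0
  schema.gen = min2(0, -5) = -5
  router.gen = absv(-5) = 5

Second demand — change propagation:
  kernel.gen: re-runs because driver.txt 5->0; new result 1.
  export.gen: re-runs because kernel.gen 5->1; new result -1.
  south.gen: re-runs because kernel.gen 5->1; new result -1.
  utils.gen: re-runs because south.gen -5->-1; export.gen -5->-1; new result -1.
  assets.gen: re-runs because export.gen -5->-1; utils.gen -5->-1; new result -1.
  probe.gen: re-runs because utils.gen -5->-1; new result 1.
  tokens.gen: re-runs because probe.gen 5->1; assets.gen -5->-1; new result 0 (unchanged).
  codegen.gen: re-examined; everything it read last time is the same (tokens.gen unchanged) — cache 0 kept, no run.
  schema.gen: re-runs because south.gen -5->-1; new result -1.
  router.gen: re-runs because schema.gen -5->-1; new result 1.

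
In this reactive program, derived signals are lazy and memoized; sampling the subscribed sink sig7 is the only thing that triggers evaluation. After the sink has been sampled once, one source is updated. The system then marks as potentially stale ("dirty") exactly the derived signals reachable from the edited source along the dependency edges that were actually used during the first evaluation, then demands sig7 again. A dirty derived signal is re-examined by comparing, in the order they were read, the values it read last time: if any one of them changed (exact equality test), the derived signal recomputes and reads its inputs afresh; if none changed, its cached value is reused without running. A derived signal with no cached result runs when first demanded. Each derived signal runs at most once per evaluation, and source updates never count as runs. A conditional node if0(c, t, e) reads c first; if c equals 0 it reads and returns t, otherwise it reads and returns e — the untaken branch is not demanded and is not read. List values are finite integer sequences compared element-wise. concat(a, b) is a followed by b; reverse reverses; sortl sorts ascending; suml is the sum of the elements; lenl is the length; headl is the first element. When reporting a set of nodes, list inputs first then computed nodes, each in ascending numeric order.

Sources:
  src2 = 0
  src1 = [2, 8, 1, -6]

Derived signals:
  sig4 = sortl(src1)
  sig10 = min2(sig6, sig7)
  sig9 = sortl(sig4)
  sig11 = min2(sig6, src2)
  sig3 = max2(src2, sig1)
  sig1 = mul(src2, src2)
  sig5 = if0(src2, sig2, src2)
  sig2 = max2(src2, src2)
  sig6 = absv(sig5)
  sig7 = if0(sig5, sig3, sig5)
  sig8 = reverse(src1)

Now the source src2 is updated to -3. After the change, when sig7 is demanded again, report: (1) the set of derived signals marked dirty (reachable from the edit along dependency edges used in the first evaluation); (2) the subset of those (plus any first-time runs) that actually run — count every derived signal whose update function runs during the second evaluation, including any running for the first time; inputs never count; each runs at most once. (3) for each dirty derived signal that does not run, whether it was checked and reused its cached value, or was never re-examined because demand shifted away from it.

First demand of the output computes:
  sig1 = mul(0, 0) = 0
  sig2 = max2(0, 0) = 0
  sig3 = max2(0, 0) = 0
  sig5 = if0(src2=0 -> then branch sig2) = 0
  sig7 = if0(sig5=0 -> then branch sig3) = 0

After the edit, cleaning proceeds:
  sig1: stays stale; no demand reaches it after the flip.
  sig2: stays stale; no demand reaches it after the flip.
  sig3: stays stale; no demand reaches it after the flip.
  sig5: a read changed (src2 0->-3) — executes, giving -3.
  sig7: a read changed (sig5 0->-3) — executes, giving -3.

Note the branch switch — demand abandons sig1, sig2, sig3, which are never re-examined.

The edit dirties: sig1, sig2, sig3, sig5, sig7.
2 derived signals run: sig5, sig7.
Unvisited dirty nodes (no longer demanded): sig1, sig2, sig3.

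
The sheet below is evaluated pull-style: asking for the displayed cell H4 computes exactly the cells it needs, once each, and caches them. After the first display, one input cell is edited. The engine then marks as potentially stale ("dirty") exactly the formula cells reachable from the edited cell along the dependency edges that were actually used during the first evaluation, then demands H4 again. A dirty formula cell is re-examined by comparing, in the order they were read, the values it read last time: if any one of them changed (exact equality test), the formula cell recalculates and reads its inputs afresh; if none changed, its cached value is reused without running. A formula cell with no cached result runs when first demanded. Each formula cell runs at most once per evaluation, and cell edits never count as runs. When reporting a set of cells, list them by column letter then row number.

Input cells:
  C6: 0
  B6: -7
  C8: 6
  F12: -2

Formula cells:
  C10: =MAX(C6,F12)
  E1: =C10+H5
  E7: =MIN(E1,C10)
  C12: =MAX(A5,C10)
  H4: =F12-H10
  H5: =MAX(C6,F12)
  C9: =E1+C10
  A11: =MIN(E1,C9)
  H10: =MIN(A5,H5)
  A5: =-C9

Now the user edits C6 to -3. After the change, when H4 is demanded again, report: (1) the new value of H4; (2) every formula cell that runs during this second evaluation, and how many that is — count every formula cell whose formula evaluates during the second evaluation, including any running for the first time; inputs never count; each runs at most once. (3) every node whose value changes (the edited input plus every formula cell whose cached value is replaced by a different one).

First demand of the output computes:
  C10 = MAX(0, -2) = 0
  H5 = MAX(0, -2) = 0
  E1 = 0 + 0 = 0
  C9 = 0 + 0 = 0
  A5 = -(0) = 0
  H10 = MIN(0, 0) = 0
  H4 = -2 - 0 = -2

After the edit, cleaning proceeds:
  C10: a read changed (C6 0->-3) — executes, giving -2.
  H5: a read changed (C6 0->-3) — executes, giving -2.
  E1: a read changed (C10 0->-2; H5 0->-2) — executes, giving -4.
  C9: a read changed (E1 0->-4; C10 0->-2) — executes, giving -6.
  A5: a read changed (C9 0->-6) — executes, giving 6.
  H10: a read changed (A5 0->6; H5 0->-2) — executes, giving -2.
  H4: a read changed (H10 0->-2) — executes, giving 0.

Demanding H4 again yields 0.
7 formula cells run: A5, C9, C10, E1, H4, H5, H10.
The nodes whose values change: A5, C6, C9, C10, E1, H4, H5, H10.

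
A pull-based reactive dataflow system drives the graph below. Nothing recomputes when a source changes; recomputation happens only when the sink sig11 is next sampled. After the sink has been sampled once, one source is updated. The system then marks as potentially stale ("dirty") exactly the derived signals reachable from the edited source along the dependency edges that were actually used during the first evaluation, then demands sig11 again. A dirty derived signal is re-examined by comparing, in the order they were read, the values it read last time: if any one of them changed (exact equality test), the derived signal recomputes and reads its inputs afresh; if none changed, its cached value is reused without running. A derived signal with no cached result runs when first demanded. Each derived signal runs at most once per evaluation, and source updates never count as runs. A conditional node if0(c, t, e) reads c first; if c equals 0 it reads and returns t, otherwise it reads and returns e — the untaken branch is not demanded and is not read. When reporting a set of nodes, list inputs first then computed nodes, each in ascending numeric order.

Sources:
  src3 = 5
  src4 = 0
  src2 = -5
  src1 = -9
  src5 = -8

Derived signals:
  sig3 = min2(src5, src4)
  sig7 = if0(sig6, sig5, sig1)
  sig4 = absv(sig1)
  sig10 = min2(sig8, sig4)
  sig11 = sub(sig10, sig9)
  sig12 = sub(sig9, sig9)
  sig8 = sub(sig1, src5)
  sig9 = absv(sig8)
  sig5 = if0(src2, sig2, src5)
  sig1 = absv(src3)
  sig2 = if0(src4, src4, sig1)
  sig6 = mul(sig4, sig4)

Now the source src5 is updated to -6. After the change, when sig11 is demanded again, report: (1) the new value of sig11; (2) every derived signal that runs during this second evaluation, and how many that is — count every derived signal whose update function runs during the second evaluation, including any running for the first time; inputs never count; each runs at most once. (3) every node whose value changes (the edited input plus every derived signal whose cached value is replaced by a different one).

First evaluation (everything demanded from the output):
  sig1 = absv(5) = 5
  sig4 = absv(5) = 5
  sig8 = sub(5, -8) = 13
  sig9 = absv(13) = 13
  sig10 = min2(13, 5) = 5
  sig11 = sub(5, 13) = -8

Propagation after the edit:
  sig8: runs — src5 -8->-6; result 11.
  sig9: runs — sig8 13->11; result 11.
  sig10: runs — sig8 13->11; result 5 (same value as before).
  sig11: runs — sig9 13->11; result -6.

New value of sig11: -6.
Derived signals that run: sig8, sig9, sig10, sig11 — 4 in total.
Values that change: src5, sig8, sig9, sig11.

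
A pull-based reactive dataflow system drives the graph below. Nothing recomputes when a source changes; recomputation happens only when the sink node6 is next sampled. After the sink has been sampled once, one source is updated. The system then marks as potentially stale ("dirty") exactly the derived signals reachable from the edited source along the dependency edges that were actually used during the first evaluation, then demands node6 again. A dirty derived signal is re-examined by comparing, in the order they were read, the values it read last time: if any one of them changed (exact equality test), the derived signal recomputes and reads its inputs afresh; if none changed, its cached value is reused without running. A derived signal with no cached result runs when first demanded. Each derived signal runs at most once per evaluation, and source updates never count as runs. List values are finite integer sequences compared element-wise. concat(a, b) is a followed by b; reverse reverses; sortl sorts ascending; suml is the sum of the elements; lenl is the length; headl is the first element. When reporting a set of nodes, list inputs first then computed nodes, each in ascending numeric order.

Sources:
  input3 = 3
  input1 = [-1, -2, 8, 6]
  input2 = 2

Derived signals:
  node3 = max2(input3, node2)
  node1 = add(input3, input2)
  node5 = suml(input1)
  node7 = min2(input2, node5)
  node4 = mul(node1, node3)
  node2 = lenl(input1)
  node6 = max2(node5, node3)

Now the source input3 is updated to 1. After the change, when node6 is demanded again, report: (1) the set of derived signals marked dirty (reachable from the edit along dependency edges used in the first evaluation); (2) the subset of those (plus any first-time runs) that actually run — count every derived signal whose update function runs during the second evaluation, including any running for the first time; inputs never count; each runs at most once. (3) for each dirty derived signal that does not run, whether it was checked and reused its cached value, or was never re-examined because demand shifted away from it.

First evaluation (everything demanded from the output):
  node2 = lenl([-1, -2, 8, 6]) = 4
  node3 = max2(3, 4) = 4
  node5 = suml([-1, -2, 8, 6]) = 11
  node6 = max2(11, 4) = 11

Propagation after the edit:
  node3: runs — input3 3->1; result 4 (same value as before).
  node6: checked — values it read are unchanged (node5 unchanged, node3 unchanged); reused cached 11 without running.

Key observation: the change is absorbed at node3 — it re-runs but produces the same value, and the output's value is unchanged.

Marked dirty: node3, node6.
Derived signals that run: node3 — 1 in total.
Checked but reused from cache: node6.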